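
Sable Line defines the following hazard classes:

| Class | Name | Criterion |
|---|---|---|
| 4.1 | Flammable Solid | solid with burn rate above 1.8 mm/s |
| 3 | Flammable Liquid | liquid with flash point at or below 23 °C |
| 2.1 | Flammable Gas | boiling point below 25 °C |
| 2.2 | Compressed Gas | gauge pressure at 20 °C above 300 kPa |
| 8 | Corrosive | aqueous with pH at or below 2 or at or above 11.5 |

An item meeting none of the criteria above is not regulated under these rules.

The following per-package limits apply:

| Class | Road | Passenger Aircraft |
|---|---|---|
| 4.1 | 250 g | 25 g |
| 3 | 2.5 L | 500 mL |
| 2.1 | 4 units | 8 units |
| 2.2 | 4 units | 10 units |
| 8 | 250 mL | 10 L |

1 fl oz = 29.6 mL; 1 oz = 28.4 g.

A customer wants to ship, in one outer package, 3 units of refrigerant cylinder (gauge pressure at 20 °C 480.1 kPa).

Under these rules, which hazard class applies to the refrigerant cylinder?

Gauge pressure at 20 °C 480.1 kPa meets the Class 2.2 criterion (Compressed Gas), so the refrigerant cylinder is Class 2.2.

Class 2.2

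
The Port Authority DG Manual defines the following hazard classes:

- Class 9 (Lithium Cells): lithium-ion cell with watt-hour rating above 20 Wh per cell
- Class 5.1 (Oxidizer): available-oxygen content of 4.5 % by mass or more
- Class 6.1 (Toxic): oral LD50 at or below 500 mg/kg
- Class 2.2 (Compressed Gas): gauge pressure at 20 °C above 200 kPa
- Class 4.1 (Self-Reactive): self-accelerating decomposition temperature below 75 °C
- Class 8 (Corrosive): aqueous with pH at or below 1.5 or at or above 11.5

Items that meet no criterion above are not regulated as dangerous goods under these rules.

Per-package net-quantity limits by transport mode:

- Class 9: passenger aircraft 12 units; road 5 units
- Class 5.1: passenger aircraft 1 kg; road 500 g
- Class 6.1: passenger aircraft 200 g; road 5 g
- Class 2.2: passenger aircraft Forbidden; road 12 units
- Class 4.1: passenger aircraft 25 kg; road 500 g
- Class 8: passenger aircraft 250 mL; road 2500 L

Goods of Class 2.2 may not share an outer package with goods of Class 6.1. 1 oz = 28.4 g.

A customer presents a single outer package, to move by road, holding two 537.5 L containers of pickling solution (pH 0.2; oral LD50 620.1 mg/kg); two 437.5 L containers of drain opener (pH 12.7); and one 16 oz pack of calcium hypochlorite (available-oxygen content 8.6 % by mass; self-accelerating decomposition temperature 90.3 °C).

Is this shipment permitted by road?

Yes

The pickling solution has pH 0.2, which is ≤ 1.5, so it is Class 8 (Corrosive).
With pH 12.7 (≥ 11.5), the drain opener falls in Class 8.
The calcium hypochlorite has available-oxygen content 8.6 % by mass, which is ≥ 4.5 % by mass, so it is Class 5.1 (Oxidizer).
Class 8 net quantity: (two 537.5 L containers = 1075 L) + (two 437.5 L containers = 875 L) = 1950 L.
1950 L ≤ 2500 L (road limit, Class 8) — within limit.
Class 5.1 quantity: one 16 oz pack = 454.4 g.
454.4 g is within the road limit of 500 g for Class 5.1.
The segregation rule (Class 2.2 with Class 6.1) does not apply to Class 8 with Class 5.1.
Every hazard class is within its road limit and no segregation rule is violated.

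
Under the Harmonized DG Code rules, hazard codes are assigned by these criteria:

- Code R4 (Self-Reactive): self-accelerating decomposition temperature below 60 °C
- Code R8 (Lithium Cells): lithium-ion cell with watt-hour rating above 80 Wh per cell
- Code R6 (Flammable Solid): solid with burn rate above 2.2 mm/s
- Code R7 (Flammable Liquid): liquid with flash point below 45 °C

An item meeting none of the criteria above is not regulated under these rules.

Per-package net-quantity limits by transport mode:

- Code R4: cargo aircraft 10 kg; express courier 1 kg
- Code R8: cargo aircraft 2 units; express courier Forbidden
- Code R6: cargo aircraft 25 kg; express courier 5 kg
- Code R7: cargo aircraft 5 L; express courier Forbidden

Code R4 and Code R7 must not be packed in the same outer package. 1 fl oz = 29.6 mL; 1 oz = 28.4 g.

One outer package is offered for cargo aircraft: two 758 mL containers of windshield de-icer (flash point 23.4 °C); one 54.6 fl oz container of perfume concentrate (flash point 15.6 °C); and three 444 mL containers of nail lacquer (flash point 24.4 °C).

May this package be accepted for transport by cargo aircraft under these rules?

Yes

With flash point 23.4 °C (< 45 °C), the windshield de-icer falls in Code R7.
The perfume concentrate has flash point 15.6 °C, which is < 45 °C, so it is Code R7 (Flammable Liquid).
With flash point 24.4 °C (< 45 °C), the nail lacquer falls in Code R7.
Code R7 net quantity: (two 758 mL containers = 1.516 L) + (one 54.6 fl oz container = 1616.16 mL) + (three 444 mL containers = 1.332 L) = 4464.16 mL.
4464.16 mL is within the cargo aircraft limit of 5 L for Code R7.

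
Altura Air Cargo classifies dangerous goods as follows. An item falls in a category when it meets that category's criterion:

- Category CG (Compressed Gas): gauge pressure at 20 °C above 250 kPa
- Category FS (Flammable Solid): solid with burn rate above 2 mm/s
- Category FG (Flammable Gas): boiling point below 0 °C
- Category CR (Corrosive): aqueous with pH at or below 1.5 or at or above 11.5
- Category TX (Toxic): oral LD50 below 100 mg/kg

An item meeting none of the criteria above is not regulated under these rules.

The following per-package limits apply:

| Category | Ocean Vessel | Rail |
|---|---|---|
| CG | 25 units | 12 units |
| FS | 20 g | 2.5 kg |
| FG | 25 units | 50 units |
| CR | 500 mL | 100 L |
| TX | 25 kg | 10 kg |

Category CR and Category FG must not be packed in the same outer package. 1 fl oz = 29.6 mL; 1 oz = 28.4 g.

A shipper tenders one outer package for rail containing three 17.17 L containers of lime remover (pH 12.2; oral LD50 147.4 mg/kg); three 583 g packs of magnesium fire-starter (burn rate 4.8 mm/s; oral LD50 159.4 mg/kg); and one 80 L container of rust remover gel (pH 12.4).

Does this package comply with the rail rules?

No

pH 12.2 meets the Category CR criterion (Corrosive), so the lime remover is Category CR.
The magnesium fire-starter has burn rate 4.8 mm/s, which is > 2 mm/s, so it is Category FS (Flammable Solid).
pH 12.4 meets the Category CR criterion (Corrosive), so the rust remover gel is Category CR.
Category CR net quantity: (three 17.17 L containers = 51.51 L) + 80 L = 131.51 L.
That exceeds the Category CR rail limit of 100 L.
Category FS quantity: three 583 g packs = 1.749 kg.
1.749 kg is within the rail limit of 2.5 kg for Category FS.
The segregation rule (Category CR with Category FG) does not apply to Category CR with Category FS.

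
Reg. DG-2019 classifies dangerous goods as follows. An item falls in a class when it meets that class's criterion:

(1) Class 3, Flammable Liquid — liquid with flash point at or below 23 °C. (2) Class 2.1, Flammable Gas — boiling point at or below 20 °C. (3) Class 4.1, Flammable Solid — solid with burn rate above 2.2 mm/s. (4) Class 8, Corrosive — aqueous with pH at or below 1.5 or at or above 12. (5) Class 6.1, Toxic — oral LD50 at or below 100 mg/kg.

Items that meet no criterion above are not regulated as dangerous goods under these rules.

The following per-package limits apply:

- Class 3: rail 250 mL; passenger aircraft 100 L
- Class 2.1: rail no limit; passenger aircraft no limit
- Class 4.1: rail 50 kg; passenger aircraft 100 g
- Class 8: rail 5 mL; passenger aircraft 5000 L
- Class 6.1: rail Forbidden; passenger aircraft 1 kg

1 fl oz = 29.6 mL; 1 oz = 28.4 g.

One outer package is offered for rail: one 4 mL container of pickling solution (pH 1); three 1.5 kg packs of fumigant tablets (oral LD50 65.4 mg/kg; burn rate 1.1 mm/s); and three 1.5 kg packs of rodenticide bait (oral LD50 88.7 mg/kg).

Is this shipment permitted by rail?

No

pH 1 meets the Class 8 criterion (Corrosive), so the pickling solution is Class 8.
With oral LD50 65.4 mg/kg (≤ 100 mg/kg), the fumigant tablets fall in Class 6.1.
With oral LD50 88.7 mg/kg (≤ 100 mg/kg), the rodenticide bait falls in Class 6.1.
Class 8 quantity: 4 mL.
4 mL ≤ 5 mL (rail limit, Class 8) — within limit.
Class 6.1 net quantity: (three 1.5 kg packs = 4.5 kg) + (three 1.5 kg packs = 4.5 kg) = 9 kg.
Class 6.1 is Forbidden by rail.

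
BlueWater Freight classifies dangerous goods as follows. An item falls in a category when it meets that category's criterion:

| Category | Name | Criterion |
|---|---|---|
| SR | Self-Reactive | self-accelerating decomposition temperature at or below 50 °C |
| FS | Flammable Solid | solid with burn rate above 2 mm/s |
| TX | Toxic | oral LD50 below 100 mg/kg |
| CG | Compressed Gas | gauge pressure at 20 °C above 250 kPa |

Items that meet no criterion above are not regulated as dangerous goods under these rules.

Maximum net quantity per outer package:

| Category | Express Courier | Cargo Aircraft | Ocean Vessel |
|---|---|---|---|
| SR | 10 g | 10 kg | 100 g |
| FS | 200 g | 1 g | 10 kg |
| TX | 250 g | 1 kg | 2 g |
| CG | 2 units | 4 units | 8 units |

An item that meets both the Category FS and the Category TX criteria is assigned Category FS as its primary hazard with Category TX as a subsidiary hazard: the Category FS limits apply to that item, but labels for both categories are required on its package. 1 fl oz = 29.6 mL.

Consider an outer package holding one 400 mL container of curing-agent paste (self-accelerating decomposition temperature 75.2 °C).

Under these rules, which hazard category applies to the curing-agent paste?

self-accelerating decomposition temperature 75.2 °C is not below 50 °C, so Category SR does not apply.
No criterion is met, so the item is not regulated.

Not regulated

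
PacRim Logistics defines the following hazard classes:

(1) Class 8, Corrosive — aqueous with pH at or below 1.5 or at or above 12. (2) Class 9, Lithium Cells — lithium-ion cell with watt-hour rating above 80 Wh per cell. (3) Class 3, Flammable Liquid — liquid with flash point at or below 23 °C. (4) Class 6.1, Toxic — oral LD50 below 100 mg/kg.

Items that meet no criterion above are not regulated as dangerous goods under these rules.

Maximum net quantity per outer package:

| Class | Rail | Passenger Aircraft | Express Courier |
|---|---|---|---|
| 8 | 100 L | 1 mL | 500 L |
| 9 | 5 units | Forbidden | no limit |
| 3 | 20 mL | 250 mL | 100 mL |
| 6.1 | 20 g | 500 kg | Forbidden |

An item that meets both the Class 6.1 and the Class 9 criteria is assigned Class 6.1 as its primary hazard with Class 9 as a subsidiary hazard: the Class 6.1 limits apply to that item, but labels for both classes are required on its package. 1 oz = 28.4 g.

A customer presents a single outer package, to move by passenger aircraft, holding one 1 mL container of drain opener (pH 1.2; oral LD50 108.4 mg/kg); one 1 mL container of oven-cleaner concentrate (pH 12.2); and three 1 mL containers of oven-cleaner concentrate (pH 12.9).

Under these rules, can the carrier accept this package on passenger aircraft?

No

Drain opener: pH 1.2 ≤ 1.5 → Class 8 (Corrosive).
Oven-cleaner concentrate: pH 12.2 ≥ 12 → Class 8 (Corrosive).
Oven-cleaner concentrate: pH 12.9 ≥ 12 → Class 8 (Corrosive).
Total Class 8: 1 mL + 1 mL + (three 1 mL containers = 3 mL) = 5 mL.
That exceeds the Class 8 passenger aircraft limit of 1 mL.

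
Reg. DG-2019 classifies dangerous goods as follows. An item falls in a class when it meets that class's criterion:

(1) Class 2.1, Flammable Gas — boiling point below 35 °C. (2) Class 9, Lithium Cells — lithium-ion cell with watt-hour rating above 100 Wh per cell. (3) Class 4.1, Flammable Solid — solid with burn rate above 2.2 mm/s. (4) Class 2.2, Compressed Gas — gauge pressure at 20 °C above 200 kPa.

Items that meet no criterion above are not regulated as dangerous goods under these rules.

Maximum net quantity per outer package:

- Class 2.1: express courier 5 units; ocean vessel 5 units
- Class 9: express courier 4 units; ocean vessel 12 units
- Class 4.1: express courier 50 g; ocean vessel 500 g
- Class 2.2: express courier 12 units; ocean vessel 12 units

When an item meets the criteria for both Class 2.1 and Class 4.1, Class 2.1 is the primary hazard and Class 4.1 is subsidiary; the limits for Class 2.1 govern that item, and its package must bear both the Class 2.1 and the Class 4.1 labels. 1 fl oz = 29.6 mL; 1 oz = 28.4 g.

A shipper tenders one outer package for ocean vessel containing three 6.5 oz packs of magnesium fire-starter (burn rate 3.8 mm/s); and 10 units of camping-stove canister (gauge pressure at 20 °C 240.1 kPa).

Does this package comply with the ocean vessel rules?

With burn rate 3.8 mm/s (> 2.2 mm/s), the magnesium fire-starter falls in Class 4.1.
The camping-stove canister has gauge pressure at 20 °C 240.1 kPa, which is > 200 kPa, so it is Class 2.2 (Compressed Gas).
Class 4.1 quantity: three 6.5 oz packs = 553.8 g.
553.8 g > 500 g (ocean vessel limit, Class 4.1) — over the limit.
Class 2.2 quantity: 10 units.
10 units is within the ocean vessel limit of 12 units for Class 2.2.

No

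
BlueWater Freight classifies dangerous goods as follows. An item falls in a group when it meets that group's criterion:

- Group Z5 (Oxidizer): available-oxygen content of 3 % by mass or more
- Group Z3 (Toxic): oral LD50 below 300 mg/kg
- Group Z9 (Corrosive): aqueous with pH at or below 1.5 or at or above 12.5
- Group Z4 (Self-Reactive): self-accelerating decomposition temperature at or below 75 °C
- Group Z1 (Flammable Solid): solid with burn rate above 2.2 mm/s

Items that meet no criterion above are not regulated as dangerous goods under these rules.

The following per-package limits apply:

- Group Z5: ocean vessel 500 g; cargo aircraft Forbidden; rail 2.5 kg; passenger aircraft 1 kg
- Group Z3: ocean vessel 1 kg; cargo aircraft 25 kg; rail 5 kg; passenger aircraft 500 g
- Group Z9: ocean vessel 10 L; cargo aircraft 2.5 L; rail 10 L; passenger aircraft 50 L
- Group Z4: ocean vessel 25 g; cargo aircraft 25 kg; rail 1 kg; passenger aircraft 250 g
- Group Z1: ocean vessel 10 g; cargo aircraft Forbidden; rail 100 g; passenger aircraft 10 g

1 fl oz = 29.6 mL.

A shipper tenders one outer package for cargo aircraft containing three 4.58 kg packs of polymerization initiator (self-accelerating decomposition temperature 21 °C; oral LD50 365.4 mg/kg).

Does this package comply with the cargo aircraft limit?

With self-accelerating decomposition temperature 21 °C (≤ 75 °C), the polymerization initiator falls in Group Z4.
Group Z4 quantity: three 4.58 kg packs = 13.74 kg.
13.74 kg is within the cargo aircraft limit of 25 kg for Group Z4.

Yes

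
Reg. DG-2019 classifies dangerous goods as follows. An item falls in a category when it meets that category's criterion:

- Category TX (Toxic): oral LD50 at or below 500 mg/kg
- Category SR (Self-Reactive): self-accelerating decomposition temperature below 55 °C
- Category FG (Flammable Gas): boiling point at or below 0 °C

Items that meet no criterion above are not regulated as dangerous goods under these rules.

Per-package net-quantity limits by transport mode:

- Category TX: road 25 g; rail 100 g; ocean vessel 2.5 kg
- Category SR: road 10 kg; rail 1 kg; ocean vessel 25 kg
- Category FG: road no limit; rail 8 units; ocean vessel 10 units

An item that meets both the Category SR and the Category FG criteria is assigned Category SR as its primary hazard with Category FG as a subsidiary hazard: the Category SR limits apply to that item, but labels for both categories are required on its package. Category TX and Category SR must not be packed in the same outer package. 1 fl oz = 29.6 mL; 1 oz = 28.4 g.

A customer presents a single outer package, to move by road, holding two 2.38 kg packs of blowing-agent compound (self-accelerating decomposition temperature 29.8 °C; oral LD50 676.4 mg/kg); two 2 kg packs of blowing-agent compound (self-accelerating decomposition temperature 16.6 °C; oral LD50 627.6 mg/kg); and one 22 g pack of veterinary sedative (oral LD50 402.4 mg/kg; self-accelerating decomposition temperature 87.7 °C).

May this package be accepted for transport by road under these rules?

No

Blowing-agent compound: self-accelerating decomposition temperature 29.8 °C < 55 °C → Category SR (Self-Reactive).
With self-accelerating decomposition temperature 16.6 °C (< 55 °C), the blowing-agent compound falls in Category SR.
The veterinary sedative has oral LD50 402.4 mg/kg, which is ≤ 500 mg/kg, so it is Category TX (Toxic).
Category TX quantity: 22 g.
22 g is within the road limit of 25 g for Category TX.
Total Category SR: (two 2.38 kg packs = 4.76 kg) + (two 2 kg packs = 4 kg) = 8.76 kg.
8.76 kg ≤ 10 kg (road limit, Category SR) — within limit.
Category TX and Category SR may not share an outer package.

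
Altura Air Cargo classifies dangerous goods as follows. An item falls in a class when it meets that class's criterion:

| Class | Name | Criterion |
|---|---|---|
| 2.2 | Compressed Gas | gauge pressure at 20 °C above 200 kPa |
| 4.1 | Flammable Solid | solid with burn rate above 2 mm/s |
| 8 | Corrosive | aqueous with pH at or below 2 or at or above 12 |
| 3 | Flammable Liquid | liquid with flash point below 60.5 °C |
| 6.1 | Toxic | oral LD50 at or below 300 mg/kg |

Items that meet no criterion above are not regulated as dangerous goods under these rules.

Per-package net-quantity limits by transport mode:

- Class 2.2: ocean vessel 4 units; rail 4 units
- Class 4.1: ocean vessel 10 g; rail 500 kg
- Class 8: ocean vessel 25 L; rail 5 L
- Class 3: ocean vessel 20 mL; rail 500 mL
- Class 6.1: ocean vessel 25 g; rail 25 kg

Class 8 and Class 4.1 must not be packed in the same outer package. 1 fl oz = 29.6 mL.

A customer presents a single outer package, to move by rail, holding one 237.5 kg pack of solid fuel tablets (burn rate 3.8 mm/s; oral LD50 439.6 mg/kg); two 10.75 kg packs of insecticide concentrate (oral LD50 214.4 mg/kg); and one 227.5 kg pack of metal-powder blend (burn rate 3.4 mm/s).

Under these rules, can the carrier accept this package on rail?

Yes

Burn rate 3.8 mm/s meets the Class 4.1 criterion (Flammable Solid), so the solid fuel tablets are Class 4.1.
Oral LD50 214.4 mg/kg meets the Class 6.1 criterion (Toxic), so the insecticide concentrate is Class 6.1.
Metal-powder blend: burn rate 3.4 mm/s > 2 mm/s → Class 4.1 (Flammable Solid).
Class 4.1 net quantity: 237.5 kg + 227.5 kg = 465 kg.
465 kg is within the rail limit of 500 kg for Class 4.1.
Class 6.1 quantity: two 10.75 kg packs = 21.5 kg.
21.5 kg is within the rail limit of 25 kg for Class 6.1.
The segregation rule (Class 8 with Class 4.1) does not apply to Class 4.1 with Class 6.1.
Every hazard class is within its rail limit and no segregation rule is violated.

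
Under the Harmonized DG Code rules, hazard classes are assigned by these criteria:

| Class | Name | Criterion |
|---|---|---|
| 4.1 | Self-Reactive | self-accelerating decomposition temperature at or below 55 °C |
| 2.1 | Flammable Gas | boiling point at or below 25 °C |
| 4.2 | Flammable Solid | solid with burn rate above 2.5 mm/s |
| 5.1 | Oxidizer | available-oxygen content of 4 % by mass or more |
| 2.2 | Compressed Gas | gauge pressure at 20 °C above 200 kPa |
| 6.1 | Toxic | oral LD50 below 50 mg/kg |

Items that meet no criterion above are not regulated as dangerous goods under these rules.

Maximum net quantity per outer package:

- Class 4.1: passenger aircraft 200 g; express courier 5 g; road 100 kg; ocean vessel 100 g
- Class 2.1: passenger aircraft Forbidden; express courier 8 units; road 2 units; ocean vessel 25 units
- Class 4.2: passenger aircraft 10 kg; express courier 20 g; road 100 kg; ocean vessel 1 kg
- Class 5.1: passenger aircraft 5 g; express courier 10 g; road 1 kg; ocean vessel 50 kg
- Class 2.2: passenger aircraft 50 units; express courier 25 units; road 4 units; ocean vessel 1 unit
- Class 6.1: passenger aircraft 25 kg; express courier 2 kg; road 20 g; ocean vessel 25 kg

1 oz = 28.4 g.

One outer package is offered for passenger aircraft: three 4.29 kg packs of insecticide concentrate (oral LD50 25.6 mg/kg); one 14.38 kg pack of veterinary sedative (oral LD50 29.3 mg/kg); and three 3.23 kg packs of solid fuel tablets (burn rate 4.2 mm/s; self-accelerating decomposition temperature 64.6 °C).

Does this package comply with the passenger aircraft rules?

The insecticide concentrate has oral LD50 25.6 mg/kg, which is < 50 mg/kg, so it is Class 6.1 (Toxic).
Veterinary sedative: oral LD50 29.3 mg/kg < 50 mg/kg → Class 6.1 (Toxic).
The solid fuel tablets have burn rate 4.2 mm/s, which is > 2.5 mm/s, so they are Class 4.2 (Flammable Solid).
Class 6.1 net quantity: (three 4.29 kg packs = 12.87 kg) + 14.38 kg = 27.25 kg.
That exceeds the Class 6.1 passenger aircraft limit of 25 kg.
Class 4.2 quantity: three 3.23 kg packs = 9.69 kg.
That is within the Class 4.2 passenger aircraft limit of 10 kg.

No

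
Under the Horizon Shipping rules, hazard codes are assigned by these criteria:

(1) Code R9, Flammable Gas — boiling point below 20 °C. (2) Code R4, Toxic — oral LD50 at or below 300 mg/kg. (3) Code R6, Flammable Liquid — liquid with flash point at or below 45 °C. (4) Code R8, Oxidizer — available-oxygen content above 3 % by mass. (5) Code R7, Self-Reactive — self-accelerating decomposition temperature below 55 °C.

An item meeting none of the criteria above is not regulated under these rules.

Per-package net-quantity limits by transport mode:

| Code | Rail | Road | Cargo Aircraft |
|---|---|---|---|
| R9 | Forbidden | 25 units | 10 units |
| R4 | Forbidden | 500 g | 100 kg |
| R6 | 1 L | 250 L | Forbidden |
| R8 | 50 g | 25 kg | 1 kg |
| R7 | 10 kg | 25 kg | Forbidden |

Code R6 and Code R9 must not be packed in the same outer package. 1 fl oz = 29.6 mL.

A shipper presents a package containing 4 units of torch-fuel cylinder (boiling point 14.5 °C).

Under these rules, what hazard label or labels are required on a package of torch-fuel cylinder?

Boiling point 14.5 °C meets the Code R9 criterion (Flammable Gas), so the torch-fuel cylinder is Code R9.
Only the Code R9 label is required.

Code R9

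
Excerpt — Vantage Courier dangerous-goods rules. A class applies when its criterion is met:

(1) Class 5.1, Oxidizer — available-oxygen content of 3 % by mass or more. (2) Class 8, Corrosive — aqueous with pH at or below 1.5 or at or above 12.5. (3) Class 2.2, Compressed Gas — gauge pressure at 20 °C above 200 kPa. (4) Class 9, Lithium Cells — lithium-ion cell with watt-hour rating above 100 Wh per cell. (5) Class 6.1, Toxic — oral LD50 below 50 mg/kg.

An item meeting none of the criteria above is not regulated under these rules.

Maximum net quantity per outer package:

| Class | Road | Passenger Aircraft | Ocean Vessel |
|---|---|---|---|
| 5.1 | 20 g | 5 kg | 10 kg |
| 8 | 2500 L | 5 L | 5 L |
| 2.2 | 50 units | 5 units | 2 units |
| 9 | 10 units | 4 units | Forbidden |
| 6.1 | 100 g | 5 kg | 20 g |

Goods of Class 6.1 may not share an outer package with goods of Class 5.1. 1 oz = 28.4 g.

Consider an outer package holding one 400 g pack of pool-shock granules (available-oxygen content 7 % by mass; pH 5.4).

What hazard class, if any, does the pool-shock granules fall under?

The pool-shock granules have available-oxygen content 7 % by mass, which is ≥ 3 % by mass, so they are Class 5.1 (Oxidizer).

Class 5.1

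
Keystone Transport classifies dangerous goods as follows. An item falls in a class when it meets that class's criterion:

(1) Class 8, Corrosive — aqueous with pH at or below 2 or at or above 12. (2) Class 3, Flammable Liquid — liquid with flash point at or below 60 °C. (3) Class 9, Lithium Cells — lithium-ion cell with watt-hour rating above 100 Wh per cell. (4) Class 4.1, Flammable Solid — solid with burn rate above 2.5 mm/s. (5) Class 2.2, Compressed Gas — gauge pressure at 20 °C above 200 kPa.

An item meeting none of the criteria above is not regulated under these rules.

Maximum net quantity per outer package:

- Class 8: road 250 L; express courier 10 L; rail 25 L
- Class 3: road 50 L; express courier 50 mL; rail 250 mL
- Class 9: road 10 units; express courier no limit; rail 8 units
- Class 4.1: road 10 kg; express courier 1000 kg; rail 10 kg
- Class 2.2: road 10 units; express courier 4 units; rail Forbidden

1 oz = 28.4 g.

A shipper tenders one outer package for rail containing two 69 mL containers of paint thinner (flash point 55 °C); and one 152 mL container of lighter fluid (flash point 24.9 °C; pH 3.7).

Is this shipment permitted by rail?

With flash point 55 °C (≤ 60 °C), the paint thinner falls in Class 3.
The lighter fluid has flash point 24.9 °C, which is ≤ 60 °C, so it is Class 3 (Flammable Liquid).
Total Class 3: (two 69 mL containers = 138 mL) + 152 mL = 290 mL.
290 mL > 250 mL (rail limit, Class 3) — over the limit.

No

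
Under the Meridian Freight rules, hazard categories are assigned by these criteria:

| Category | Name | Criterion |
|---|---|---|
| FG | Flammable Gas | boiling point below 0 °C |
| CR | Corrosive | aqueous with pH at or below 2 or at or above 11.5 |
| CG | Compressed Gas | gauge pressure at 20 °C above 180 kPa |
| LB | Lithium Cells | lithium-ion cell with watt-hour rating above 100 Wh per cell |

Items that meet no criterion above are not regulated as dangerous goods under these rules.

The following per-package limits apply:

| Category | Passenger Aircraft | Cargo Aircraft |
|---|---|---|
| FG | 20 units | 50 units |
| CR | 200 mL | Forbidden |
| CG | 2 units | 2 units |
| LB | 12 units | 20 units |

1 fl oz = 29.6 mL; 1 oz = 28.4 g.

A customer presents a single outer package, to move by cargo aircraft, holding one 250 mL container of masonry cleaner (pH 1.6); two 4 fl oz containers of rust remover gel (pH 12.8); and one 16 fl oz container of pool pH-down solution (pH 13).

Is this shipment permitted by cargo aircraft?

With pH 1.6 (≤ 2), the masonry cleaner falls in Category CR.
The rust remover gel has pH 12.8, which is ≥ 11.5, so it is Category CR (Corrosive).
The pool pH-down solution has pH 13, which is ≥ 11.5, so it is Category CR (Corrosive).
Category CR net quantity: 250 mL + (two 4 fl oz containers = 236.8 mL) + (one 16 fl oz container = 473.6 mL) = 960.4 mL.
Category CR is Forbidden by cargo aircraft.

No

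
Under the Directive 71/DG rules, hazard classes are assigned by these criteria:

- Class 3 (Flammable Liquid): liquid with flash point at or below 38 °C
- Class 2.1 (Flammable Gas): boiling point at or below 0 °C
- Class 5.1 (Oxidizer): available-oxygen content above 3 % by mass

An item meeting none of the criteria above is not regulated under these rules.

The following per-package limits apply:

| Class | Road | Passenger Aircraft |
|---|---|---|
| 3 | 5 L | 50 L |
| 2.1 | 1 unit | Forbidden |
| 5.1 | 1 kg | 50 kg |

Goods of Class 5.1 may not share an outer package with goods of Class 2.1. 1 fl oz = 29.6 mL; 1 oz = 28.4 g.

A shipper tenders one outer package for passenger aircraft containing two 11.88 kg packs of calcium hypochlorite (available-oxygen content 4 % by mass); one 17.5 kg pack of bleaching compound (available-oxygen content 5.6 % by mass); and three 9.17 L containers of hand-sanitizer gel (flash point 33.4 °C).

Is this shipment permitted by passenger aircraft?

With available-oxygen content 4 % by mass (> 3 % by mass), the calcium hypochlorite falls in Class 5.1.
The bleaching compound has available-oxygen content 5.6 % by mass, which is > 3 % by mass, so it is Class 5.1 (Oxidizer).
With flash point 33.4 °C (≤ 38 °C), the hand-sanitizer gel falls in Class 3.
Total Class 5.1: (two 11.88 kg packs = 23.76 kg) + 17.5 kg = 41.26 kg.
41.26 kg ≤ 50 kg (passenger aircraft limit, Class 5.1) — within limit.
Class 3 quantity: three 9.17 L containers = 27.51 L.
That is within the Class 3 passenger aircraft limit of 50 L.
The segregation rule (Class 5.1 with Class 2.1) does not apply to Class 5.1 with Class 3.
Every hazard class is within its passenger aircraft limit and no segregation rule is violated.

Yes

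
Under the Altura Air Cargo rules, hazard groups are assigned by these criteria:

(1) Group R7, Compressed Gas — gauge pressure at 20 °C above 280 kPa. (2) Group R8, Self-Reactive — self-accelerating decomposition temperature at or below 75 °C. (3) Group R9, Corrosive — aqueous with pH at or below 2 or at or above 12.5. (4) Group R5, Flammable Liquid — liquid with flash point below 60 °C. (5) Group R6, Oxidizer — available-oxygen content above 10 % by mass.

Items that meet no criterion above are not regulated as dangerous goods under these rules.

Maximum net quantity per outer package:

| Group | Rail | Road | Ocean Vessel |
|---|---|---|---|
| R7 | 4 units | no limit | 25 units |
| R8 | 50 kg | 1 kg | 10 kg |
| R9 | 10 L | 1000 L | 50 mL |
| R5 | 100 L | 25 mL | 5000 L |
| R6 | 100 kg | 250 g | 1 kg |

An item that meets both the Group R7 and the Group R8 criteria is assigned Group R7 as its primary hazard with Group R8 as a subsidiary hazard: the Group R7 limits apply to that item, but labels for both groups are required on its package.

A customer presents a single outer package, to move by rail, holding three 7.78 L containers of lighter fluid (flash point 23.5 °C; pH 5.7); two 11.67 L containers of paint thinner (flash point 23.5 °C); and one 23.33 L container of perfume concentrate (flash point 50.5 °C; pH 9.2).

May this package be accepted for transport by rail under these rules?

Lighter fluid: flash point 23.5 °C < 60 °C → Group R5 (Flammable Liquid).
Flash point 23.5 °C meets the Group R5 criterion (Flammable Liquid), so the paint thinner is Group R5.
Flash point 50.5 °C meets the Group R5 criterion (Flammable Liquid), so the perfume concentrate is Group R5.
Group R5 net quantity: (three 7.78 L containers = 23.34 L) + (two 11.67 L containers = 23.34 L) + 23.33 L = 70.01 L.
70.01 L ≤ 100 L (rail limit, Group R5) — within limit.

Yes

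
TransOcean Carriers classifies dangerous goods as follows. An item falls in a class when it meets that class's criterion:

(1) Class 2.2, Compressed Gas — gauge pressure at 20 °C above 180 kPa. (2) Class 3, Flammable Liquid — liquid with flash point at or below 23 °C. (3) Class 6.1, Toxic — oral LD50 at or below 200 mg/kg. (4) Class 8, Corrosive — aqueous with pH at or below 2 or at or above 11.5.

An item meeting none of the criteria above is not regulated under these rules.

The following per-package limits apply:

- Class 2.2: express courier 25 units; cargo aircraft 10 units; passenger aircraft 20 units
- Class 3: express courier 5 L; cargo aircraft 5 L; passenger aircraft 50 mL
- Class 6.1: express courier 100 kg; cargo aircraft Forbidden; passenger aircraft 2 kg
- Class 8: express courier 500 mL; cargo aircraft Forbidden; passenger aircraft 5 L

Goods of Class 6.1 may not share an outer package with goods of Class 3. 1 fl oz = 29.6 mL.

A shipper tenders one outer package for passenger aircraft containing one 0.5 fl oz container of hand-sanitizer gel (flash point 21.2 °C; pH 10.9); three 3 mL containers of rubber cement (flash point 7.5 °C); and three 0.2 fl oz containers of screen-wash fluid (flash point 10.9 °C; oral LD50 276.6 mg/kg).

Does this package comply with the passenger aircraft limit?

Flash point 21.2 °C meets the Class 3 criterion (Flammable Liquid), so the hand-sanitizer gel is Class 3.
Flash point 7.5 °C meets the Class 3 criterion (Flammable Liquid), so the rubber cement is Class 3.
Screen-wash fluid: flash point 10.9 °C ≤ 23 °C → Class 3 (Flammable Liquid).
Class 3 net quantity: (one 0.5 fl oz container = 14.8 mL) + (three 3 mL containers = 9 mL) + (three 0.2 fl oz containers = 17.76 mL) = 41.56 mL.
41.56 mL ≤ 50 mL (passenger aircraft limit, Class 3) — within limit.

Yes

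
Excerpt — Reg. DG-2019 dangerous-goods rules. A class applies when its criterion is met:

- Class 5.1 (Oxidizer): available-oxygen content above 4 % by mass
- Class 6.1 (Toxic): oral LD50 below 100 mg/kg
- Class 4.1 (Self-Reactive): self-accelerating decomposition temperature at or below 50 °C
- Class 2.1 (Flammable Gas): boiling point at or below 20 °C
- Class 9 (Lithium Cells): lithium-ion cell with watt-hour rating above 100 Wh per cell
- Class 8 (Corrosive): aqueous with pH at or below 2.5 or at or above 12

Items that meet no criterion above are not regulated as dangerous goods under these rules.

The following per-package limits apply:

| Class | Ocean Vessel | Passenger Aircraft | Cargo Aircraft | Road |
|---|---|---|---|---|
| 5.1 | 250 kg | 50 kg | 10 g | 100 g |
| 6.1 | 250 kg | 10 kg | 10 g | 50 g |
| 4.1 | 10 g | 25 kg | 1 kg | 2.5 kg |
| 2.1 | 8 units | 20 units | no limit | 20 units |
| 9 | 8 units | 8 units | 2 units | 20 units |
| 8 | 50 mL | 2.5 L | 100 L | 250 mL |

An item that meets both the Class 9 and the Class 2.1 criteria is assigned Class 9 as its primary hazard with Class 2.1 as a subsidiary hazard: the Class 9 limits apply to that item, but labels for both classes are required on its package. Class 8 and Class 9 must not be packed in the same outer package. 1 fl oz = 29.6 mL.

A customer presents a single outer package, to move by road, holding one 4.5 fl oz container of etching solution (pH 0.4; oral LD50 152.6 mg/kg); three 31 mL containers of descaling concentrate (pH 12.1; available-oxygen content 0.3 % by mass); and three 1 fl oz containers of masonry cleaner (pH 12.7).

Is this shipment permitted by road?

With pH 0.4 (≤ 2.5), the etching solution falls in Class 8.
The descaling concentrate has pH 12.1, which is ≥ 12, so it is Class 8 (Corrosive).
pH 12.7 meets the Class 8 criterion (Corrosive), so the masonry cleaner is Class 8.
Total Class 8: (one 4.5 fl oz container = 133.2 mL) + (three 31 mL containers = 93 mL) + (three 1 fl oz containers = 88.8 mL) = 315 mL.
315 mL exceeds the road limit of 250 mL for Class 8.

No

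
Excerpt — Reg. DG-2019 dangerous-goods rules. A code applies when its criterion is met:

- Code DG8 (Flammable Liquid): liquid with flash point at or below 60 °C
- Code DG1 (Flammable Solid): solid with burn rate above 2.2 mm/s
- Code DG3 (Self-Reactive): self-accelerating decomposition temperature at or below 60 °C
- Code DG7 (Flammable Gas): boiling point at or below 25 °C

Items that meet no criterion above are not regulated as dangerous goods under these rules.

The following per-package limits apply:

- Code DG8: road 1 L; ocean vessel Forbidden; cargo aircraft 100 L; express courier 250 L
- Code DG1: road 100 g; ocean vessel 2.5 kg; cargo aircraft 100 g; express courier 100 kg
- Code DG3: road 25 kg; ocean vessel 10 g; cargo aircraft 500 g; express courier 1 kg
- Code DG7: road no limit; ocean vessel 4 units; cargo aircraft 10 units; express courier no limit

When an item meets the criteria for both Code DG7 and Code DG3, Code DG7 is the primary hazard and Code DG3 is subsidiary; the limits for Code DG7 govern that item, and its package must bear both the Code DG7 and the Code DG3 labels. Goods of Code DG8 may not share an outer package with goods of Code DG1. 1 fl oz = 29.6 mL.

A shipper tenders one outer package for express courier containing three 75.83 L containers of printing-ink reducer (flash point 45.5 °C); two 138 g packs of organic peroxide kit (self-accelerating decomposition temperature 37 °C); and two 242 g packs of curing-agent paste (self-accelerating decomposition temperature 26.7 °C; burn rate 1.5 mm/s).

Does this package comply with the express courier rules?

Yes

With flash point 45.5 °C (≤ 60 °C), the printing-ink reducer falls in Code DG8.
Self-accelerating decomposition temperature 37 °C meets the Code DG3 criterion (Self-Reactive), so the organic peroxide kit is Code DG3.
Self-accelerating decomposition temperature 26.7 °C meets the Code DG3 criterion (Self-Reactive), so the curing-agent paste is Code DG3.
Code DG8 quantity: three 75.83 L containers = 227.49 L.
227.49 L is within the express courier limit of 250 L for Code DG8.
Total Code DG3: (two 138 g packs = 276 g) + (two 242 g packs = 484 g) = 760 g.
That is within the Code DG3 express courier limit of 1 kg.
The segregation rule (Code DG8 with Code DG1) does not apply to Code DG8 with Code DG3.
Every hazard code is within its express courier limit and no segregation rule is violated.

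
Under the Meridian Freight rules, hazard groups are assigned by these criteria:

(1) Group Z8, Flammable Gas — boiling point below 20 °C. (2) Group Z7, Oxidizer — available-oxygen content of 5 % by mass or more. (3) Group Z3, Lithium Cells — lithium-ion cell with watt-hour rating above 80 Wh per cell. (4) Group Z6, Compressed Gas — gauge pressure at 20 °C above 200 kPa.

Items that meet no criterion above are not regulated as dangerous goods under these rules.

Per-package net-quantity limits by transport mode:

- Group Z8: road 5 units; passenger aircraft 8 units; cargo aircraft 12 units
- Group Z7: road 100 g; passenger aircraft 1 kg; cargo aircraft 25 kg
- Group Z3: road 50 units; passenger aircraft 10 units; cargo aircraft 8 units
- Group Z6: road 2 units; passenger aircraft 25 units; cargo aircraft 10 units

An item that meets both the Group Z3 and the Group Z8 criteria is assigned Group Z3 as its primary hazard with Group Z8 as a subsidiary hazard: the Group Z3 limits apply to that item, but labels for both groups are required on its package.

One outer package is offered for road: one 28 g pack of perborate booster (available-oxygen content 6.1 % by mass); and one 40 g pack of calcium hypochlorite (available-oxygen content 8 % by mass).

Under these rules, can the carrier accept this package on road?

Yes

The perborate booster has available-oxygen content 6.1 % by mass, which is ≥ 5 % by mass, so it is Group Z7 (Oxidizer).
Available-oxygen content 8 % by mass meets the Group Z7 criterion (Oxidizer), so the calcium hypochlorite is Group Z7.
Total Group Z7: 28 g + 40 g = 68 g.
68 g is within the road limit of 100 g for Group Z7.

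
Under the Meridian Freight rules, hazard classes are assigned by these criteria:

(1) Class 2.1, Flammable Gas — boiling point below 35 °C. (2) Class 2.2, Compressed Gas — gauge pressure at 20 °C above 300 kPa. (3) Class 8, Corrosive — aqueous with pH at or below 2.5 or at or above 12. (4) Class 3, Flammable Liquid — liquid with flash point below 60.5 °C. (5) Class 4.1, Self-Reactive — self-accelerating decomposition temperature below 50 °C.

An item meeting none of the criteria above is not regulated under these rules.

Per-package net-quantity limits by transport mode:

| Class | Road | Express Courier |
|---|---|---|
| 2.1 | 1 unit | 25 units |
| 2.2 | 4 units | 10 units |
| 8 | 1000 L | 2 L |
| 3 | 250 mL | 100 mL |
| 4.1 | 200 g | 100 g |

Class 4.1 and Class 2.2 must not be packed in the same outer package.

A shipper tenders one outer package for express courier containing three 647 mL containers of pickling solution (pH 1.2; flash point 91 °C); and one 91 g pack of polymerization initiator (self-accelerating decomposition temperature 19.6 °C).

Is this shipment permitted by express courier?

Yes

Pickling solution: pH 1.2 ≤ 2.5 → Class 8 (Corrosive).
Polymerization initiator: self-accelerating decomposition temperature 19.6 °C < 50 °C → Class 4.1 (Self-Reactive).
Class 4.1 quantity: 91 g.
That is within the Class 4.1 express courier limit of 100 g.
Class 8 quantity: three 647 mL containers = 1.941 L.
1.941 L is within the express courier limit of 2 L for Class 8.
The segregation rule (Class 4.1 with Class 2.2) does not apply to Class 4.1 with Class 8.
Every hazard class is within its express courier limit and no segregation rule is violated.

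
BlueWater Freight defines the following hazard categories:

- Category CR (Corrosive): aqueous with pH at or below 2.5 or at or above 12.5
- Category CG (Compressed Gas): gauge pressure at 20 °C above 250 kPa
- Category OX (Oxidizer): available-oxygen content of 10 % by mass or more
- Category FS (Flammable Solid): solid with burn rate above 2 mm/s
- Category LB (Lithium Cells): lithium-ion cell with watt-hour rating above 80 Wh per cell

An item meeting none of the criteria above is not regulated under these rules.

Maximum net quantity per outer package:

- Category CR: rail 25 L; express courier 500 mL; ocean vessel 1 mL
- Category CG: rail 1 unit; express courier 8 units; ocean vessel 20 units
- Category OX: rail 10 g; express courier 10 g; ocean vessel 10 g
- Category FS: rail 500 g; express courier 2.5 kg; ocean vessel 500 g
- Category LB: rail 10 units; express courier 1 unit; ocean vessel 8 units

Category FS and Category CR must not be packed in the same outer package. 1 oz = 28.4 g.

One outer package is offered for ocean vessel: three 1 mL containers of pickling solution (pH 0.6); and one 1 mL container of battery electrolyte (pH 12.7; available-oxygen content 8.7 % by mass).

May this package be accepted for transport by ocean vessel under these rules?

No

pH 0.6 meets the Category CR criterion (Corrosive), so the pickling solution is Category CR.
Battery electrolyte: pH 12.7 ≥ 12.5 → Category CR (Corrosive).
Category CR net quantity: (three 1 mL containers = 3 mL) + 1 mL = 4 mL.
4 mL exceeds the ocean vessel limit of 1 mL for Category CR.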